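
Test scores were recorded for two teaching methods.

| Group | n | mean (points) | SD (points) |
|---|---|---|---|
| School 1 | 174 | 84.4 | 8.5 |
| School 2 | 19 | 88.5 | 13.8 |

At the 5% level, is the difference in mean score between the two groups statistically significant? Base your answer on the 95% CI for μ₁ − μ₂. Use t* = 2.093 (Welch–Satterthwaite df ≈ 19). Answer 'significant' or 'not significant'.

Standard errors of each mean: 8.5/√174 = 0.6444 and 13.8/√19 = 3.1659.
SE(x̄₁ − x̄₂) = √(0.6444² + 3.1659²) = 3.2308 for independent samples with unequal variances.
With t* = 2.093, the margin is 2.093 × 3.2308 = 6.7621.
x̄₁ − x̄₂ = 84.4 − 88.5 = -4.1000; the interval is -4.1000 ± 6.7621 = (-10.8621, 2.6621).
The interval (-10.8621, 2.6621) contains 0, so the difference is not significant.

not significant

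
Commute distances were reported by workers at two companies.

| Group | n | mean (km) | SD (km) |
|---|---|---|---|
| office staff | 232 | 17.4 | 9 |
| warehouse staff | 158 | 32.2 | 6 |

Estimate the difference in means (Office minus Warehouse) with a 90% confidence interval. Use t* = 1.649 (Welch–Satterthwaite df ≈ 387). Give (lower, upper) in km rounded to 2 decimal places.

(-16.05, -13.55)

Standard errors of each mean: 9/√232 = 0.5909 and 6/√158 = 0.4773.
SE(x̄₁ − x̄₂) = √(0.5909² + 0.4773²) = 0.7596 for independent samples with unequal variances.
With t* = 1.649, the margin is 1.649 × 0.7596 = 1.2526.
x̄₁ − x̄₂ = 17.4 − 32.2 = -14.8000; the interval is -14.8000 ± 1.2526 = (-16.05, -13.55).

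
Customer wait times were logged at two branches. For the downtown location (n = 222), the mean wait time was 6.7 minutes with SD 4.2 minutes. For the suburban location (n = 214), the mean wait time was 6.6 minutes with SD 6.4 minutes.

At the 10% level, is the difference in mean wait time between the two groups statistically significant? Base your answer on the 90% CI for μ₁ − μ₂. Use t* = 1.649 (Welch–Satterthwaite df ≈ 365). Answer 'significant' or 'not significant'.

not significant

SE₁ = s₁/√n₁ = 4.2/√222 = 0.2819; SE₂ = 6.4/√214 = 0.4375.
Independent samples, unequal variances: SE_diff = √(SE₁² + SE₂²) = √(0.07946761 + 0.19140625) = 0.5205.
t* = 1.649, so margin of error = 1.649 × 0.5205 = 0.8583.
Difference in means = 6.7 − 6.6 = 0.1000.
0.1000 ± 0.8583 → (-0.7583, 0.9583).
The interval (-0.7583, 0.9583) contains 0, so the difference is not significant.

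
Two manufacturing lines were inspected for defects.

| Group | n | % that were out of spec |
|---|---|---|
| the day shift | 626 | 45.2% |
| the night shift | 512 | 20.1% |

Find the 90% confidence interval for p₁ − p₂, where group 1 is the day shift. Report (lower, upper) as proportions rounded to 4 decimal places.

SE₁ = √(p̂₁(1−p̂₁)/n₁) = √(0.4520·0.5480/626) = 0.01989; SE₂ = √(0.2010·0.7990/512) = 0.01771.
Independent samples: SE of the difference = √(SE₁² + SE₂²) = √(0.0003956121 + 0.0003136441) = 0.02663.
z* for 90% confidence is 1.645, so the margin of error is 1.645 × 0.02663 = 0.04381.
Point estimate p̂₁ − p̂₂ = 0.4520 − 0.2010 = 0.2510.
0.2510 ± 0.04381 → (0.2072, 0.2948).

(0.2072, 0.2948)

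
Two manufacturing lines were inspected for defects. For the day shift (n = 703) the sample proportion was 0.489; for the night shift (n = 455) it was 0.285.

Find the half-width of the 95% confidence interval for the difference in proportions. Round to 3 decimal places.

Each SE is √(p̂(1−p̂)/n): √(0.4890·0.5110/703) = 0.01885 and √(0.2850·0.7150/455) = 0.02116.
SE(p̂₁ − p̂₂) = √(SE₁² + SE₂²) = √(0.0003553225 + 0.0004477456) = 0.02834, since the two samples are independent.
At 95% confidence z* = 1.960; margin = 1.960 × 0.02834 = 0.05555.

0.056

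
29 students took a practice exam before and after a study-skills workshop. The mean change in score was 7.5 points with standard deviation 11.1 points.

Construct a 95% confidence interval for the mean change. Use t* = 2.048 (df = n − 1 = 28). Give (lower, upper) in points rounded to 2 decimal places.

This is a matched-pairs design, so SE = s_d/√n = 11.1/√29 = 2.0612.
Margin = 2.048 × 2.0612 = 4.2213; the interval is 7.5 ± 4.2213 = (3.28, 11.72).

(3.28, 11.72)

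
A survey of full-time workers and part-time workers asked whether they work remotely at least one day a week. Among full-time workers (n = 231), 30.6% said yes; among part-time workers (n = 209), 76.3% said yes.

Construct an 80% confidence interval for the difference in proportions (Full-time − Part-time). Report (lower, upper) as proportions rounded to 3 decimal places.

(-0.511, -0.403)

Each SE is √(p̂(1−p̂)/n): √(0.3060·0.6940/231) = 0.03032 and √(0.7630·0.2370/209) = 0.02941.
SE(p̂₁ − p̂₂) = √(SE₁² + SE₂²) = √(0.0009193024 + 0.0008649481) = 0.04224, since the two samples are independent.
At 80% confidence z* = 1.282; margin = 1.282 × 0.04224 = 0.05415.
The difference is 0.3060 − 0.7630 = -0.4570, so the interval is -0.4570 ± 0.05415 = (-0.511, -0.403).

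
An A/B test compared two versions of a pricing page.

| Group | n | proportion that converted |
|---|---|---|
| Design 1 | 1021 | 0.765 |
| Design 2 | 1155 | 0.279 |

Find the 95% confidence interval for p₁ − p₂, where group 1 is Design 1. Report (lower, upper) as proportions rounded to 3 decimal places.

(0.449, 0.523)

Each SE is √(p̂(1−p̂)/n): √(0.7650·0.2350/1021) = 0.01327 and √(0.2790·0.7210/1155) = 0.01320.
SE(p̂₁ − p̂₂) = √(SE₁² + SE₂²) = √(0.0001760929 + 0.00017424) = 0.01872, since the two samples are independent.
At 95% confidence z* = 1.960; margin = 1.960 × 0.01872 = 0.03669.
The difference is 0.7650 − 0.2790 = 0.4860, so the interval is 0.4860 ± 0.03669 = (0.449, 0.523).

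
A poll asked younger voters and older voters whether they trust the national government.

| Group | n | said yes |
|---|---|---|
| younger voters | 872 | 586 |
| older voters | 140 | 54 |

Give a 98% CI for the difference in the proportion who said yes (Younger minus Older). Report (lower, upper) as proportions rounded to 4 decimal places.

Sample proportions: 586/872 = 0.6720, 54/140 = 0.3857.
Each SE is √(p̂(1−p̂)/n): √(0.6720·0.3280/872) = 0.01590 and √(0.3857·0.6143/140) = 0.04114.
SE(p̂₁ − p̂₂) = √(SE₁² + SE₂²) = √(0.00025281 + 0.0016924996) = 0.04411, since the two samples are independent.
At 98% confidence z* = 2.326; margin = 2.326 × 0.04411 = 0.10260.
The difference is 0.6720 − 0.3857 = 0.2863, so the interval is 0.2863 ± 0.10260 = (0.1837, 0.3889).

(0.1837, 0.3889)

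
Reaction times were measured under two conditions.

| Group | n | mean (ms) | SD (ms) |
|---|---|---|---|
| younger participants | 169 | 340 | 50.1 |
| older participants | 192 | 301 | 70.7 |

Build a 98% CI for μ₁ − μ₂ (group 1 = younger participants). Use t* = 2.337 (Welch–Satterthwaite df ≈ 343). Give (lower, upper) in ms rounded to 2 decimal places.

(24.06, 53.94)

SE₁ = s₁/√n₁ = 50.1/√169 = 3.8538; SE₂ = 70.7/√192 = 5.1023.
Independent samples, unequal variances: SE_diff = √(SE₁² + SE₂²) = √(14.85177444 + 26.03346529) = 6.3942.
t* = 2.337, so margin of error = 2.337 × 6.3942 = 14.9432.
Difference in means = 340 − 301 = 39.0000.
39.0000 ± 14.9432 → (24.06, 53.94).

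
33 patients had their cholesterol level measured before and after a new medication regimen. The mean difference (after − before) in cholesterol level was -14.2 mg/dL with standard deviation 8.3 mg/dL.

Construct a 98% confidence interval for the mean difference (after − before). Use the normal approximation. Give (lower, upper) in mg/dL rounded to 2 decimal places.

Paired design: SE = s_d/√n = 8.3/√33 = 1.4448.
z* = 2.326; margin of error = 2.326 × 1.4448 = 3.3606.
-14.2 ± 3.3606 → (-17.56, -10.84).

(-17.56, -10.84)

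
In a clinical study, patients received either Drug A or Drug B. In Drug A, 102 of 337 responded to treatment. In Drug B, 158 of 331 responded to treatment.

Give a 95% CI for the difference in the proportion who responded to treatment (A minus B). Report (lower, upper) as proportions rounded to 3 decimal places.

(-0.247, -0.102)

Sample proportions: 102/337 = 0.3027, 158/331 = 0.4773.
Each SE is √(p̂(1−p̂)/n): √(0.3027·0.6973/337) = 0.02503 and √(0.4773·0.5227/331) = 0.02745.
SE(p̂₁ − p̂₂) = √(SE₁² + SE₂²) = √(0.0006265009 + 0.0007535025) = 0.03715, since the two samples are independent.
At 95% confidence z* = 1.960; margin = 1.960 × 0.03715 = 0.07281.
The difference is 0.3027 − 0.4773 = -0.1746, so the interval is -0.1746 ± 0.07281 = (-0.247, -0.102).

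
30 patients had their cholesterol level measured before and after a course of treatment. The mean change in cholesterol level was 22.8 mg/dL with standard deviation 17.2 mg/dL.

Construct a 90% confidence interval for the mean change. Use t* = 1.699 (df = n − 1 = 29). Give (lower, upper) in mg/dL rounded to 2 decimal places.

Paired design: SE = s_d/√n = 17.2/√30 = 3.1403.
t* = 1.699; margin of error = 1.699 × 3.1403 = 5.3354.
22.8 ± 5.3354 → (17.46, 28.14).

(17.46, 28.14)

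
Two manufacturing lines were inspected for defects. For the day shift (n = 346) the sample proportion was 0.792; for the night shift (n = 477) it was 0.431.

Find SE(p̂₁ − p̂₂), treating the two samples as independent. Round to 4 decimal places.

The two standard errors are √(0.7920×0.2080/346) = 0.02182 and √(0.4310×0.5690/477) = 0.02267.
Because the samples are independent, SE_diff = √(0.02182² + 0.02267²) = 0.03146.

0.0315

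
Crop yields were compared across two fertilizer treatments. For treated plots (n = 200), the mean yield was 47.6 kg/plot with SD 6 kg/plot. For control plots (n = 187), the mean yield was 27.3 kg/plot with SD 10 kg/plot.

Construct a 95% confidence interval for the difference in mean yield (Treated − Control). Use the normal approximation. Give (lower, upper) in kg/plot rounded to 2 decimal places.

(18.64, 21.96)

Standard errors of each mean: 6/√200 = 0.4243 and 10/√187 = 0.7313.
SE(x̄₁ − x̄₂) = √(0.4243² + 0.7313²) = 0.8455 for independent samples with unequal variances.
With z* = 1.960, the margin is 1.960 × 0.8455 = 1.6572.
x̄₁ − x̄₂ = 47.6 − 27.3 = 20.3000; the interval is 20.3000 ± 1.6572 = (18.64, 21.96).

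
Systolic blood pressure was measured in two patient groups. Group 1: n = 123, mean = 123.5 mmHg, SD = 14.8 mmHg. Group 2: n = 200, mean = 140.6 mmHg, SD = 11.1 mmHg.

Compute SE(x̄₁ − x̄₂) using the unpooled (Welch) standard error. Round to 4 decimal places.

1.5482

SE₁ = s₁/√n₁ = 14.8/√123 = 1.3345; SE₂ = 11.1/√200 = 0.7849.
Independent samples, unequal variances: SE_diff = √(SE₁² + SE₂²) = √(1.78089025 + 0.61606801) = 1.5482.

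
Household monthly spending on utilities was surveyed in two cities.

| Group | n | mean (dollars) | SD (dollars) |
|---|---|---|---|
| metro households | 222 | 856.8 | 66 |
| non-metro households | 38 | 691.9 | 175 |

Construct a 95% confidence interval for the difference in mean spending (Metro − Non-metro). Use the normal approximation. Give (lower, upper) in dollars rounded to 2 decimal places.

(108.58, 221.22)

SE₁ = s₁/√n₁ = 66/√222 = 4.4296; SE₂ = 175/√38 = 28.3887.
Independent samples, unequal variances: SE_diff = √(SE₁² + SE₂²) = √(19.62135616 + 805.91828769) = 28.7322.
z* = 1.960, so margin of error = 1.960 × 28.7322 = 56.3151.
Difference in means = 856.8 − 691.9 = 164.9000.
164.9000 ± 56.3151 → (108.58, 221.22).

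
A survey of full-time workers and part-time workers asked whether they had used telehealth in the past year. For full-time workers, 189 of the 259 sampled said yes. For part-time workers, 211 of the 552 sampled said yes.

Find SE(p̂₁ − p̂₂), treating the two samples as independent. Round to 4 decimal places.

0.0345

First, p̂₁ = 189/259 = 0.7297; p̂₂ = 211/552 = 0.3822.
The two standard errors are √(0.7297×0.2703/259) = 0.02760 and √(0.3822×0.6178/552) = 0.02068.
Because the samples are independent, SE_diff = √(0.02760² + 0.02068²) = 0.03449.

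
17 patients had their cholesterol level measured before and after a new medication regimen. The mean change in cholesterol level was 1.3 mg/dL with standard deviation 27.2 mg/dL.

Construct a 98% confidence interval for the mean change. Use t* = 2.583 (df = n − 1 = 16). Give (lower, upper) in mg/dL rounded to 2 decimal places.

(-15.74, 18.34)

This is a matched-pairs design, so SE = s_d/√n = 27.2/√17 = 6.5970.
Margin = 2.583 × 6.5970 = 17.0401; the interval is 1.3 ± 17.0401 = (-15.74, 18.34).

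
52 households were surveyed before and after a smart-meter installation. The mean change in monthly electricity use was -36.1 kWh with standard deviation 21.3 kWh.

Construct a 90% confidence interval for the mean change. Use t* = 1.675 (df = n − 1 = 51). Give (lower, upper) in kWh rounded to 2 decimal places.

(-41.05, -31.15)

This is a matched-pairs design, so SE = s_d/√n = 21.3/√52 = 2.9538.
Margin = 1.675 × 2.9538 = 4.9476; the interval is -36.1 ± 4.9476 = (-41.05, -31.15).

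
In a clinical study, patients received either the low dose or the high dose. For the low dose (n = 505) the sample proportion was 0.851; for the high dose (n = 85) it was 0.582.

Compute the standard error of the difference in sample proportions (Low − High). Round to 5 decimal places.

SE₁ = √(p̂₁(1−p̂₁)/n₁) = √(0.8510·0.1490/505) = 0.01585; SE₂ = √(0.5820·0.4180/85) = 0.05350.
Independent samples: SE of the difference = √(SE₁² + SE₂²) = √(0.0002512225 + 0.00286225) = 0.05580.

0.05580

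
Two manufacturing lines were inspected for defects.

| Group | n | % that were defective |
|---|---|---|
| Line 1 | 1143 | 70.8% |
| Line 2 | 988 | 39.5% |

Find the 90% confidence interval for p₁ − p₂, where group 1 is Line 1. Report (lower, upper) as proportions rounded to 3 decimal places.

SE₁ = √(p̂₁(1−p̂₁)/n₁) = √(0.7080·0.2920/1143) = 0.01345; SE₂ = √(0.3950·0.6050/988) = 0.01555.
Independent samples: SE of the difference = √(SE₁² + SE₂²) = √(0.0001809025 + 0.0002418025) = 0.02056.
z* for 90% confidence is 1.645, so the margin of error is 1.645 × 0.02056 = 0.03382.
Point estimate p̂₁ − p̂₂ = 0.7080 − 0.3950 = 0.3130.
0.3130 ± 0.03382 → (0.279, 0.347).

(0.279, 0.347)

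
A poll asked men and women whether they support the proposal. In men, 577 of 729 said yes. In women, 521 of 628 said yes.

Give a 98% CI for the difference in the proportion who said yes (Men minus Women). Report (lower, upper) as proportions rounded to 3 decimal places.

(-0.088, 0.011)

p̂₁ = 577/729 = 0.7915 and p̂₂ = 521/628 = 0.8296.
SE₁ = √(p̂₁(1−p̂₁)/n₁) = √(0.7915·0.2085/729) = 0.01505; SE₂ = √(0.8296·0.1704/628) = 0.01500.
Independent samples: SE of the difference = √(SE₁² + SE₂²) = √(0.0002265025 + 0.000225) = 0.02125.
z* for 98% confidence is 2.326, so the margin of error is 2.326 × 0.02125 = 0.04943.
Point estimate p̂₁ − p̂₂ = 0.7915 − 0.8296 = -0.0381.
-0.0381 ± 0.04943 → (-0.088, 0.011).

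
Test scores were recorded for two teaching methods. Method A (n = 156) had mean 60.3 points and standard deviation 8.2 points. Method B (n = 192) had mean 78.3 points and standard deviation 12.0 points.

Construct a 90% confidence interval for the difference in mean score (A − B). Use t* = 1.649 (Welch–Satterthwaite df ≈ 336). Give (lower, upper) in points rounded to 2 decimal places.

(-19.79, -16.21)

Per-group SEs: s₁/√n₁ = 8.2/√156 = 0.6565, s₂/√n₂ = 12.0/√192 = 0.8660.
Unpooled SE of the difference: √(0.43099225 + 0.749956) = 1.0867.
Margin of error = t* · SE = 1.649 × 1.0867 = 1.7920.
x̄₁ − x̄₂ = 60.3 − 78.3 = -18.0000.
CI: -18.0000 ± 1.7920 = (-19.79, -16.21).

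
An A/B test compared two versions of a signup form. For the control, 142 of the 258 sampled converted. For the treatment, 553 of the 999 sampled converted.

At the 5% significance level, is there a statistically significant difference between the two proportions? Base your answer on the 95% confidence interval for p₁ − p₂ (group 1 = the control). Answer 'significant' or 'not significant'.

First, p̂₁ = 142/258 = 0.5504; p̂₂ = 553/999 = 0.5536.
The two standard errors are √(0.5504×0.4496/258) = 0.03097 and √(0.5536×0.4464/999) = 0.01573.
Because the samples are independent, SE_diff = √(0.03097² + 0.01573²) = 0.03474.
Using z* = 1.960 for 95%, ME = 1.960 × 0.03474 = 0.06809.
p̂₁ − p̂₂ = -0.0032; interval -0.0032 ± 0.06809 gives (-0.07129, 0.06489).
The interval (-0.07129, 0.06489) contains 0, so the difference is not significant.

not significant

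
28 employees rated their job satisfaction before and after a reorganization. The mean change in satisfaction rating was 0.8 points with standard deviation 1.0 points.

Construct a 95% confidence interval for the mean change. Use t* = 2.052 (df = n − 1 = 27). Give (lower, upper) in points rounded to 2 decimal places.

(0.41, 1.19)

Paired design: SE = s_d/√n = 1.0/√28 = 0.1890.
t* = 2.052; margin of error = 2.052 × 0.1890 = 0.3878.
0.8 ± 0.3878 → (0.41, 1.19).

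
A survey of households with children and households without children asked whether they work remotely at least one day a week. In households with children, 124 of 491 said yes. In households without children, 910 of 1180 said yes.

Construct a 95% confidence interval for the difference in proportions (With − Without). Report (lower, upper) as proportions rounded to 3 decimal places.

(-0.564, -0.473)

Sample proportions: 124/491 = 0.2525, 910/1180 = 0.7712.
Each SE is √(p̂(1−p̂)/n): √(0.2525·0.7475/491) = 0.01961 and √(0.7712·0.2288/1180) = 0.01223.
SE(p̂₁ − p̂₂) = √(SE₁² + SE₂²) = √(0.0003845521 + 0.0001495729) = 0.02311, since the two samples are independent.
At 95% confidence z* = 1.960; margin = 1.960 × 0.02311 = 0.04530.
The difference is 0.2525 − 0.7712 = -0.5187, so the interval is -0.5187 ± 0.04530 = (-0.564, -0.473).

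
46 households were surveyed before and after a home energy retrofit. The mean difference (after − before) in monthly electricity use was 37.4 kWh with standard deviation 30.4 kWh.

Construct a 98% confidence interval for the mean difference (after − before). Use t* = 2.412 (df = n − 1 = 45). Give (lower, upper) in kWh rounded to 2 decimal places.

(26.59, 48.21)

Paired design: SE = s_d/√n = 30.4/√46 = 4.4822.
t* = 2.412; margin of error = 2.412 × 4.4822 = 10.8111.
37.4 ± 10.8111 → (26.59, 48.21).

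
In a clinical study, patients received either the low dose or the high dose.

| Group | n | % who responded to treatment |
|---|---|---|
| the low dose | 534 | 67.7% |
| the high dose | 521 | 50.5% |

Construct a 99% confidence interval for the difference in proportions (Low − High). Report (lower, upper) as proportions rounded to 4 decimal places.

(0.0952, 0.2488)

SE₁ = √(p̂₁(1−p̂₁)/n₁) = √(0.6770·0.3230/534) = 0.02024; SE₂ = √(0.5050·0.4950/521) = 0.02190.
Independent samples: SE of the difference = √(SE₁² + SE₂²) = √(0.0004096576 + 0.00047961) = 0.02982.
z* for 99% confidence is 2.576, so the margin of error is 2.576 × 0.02982 = 0.07682.
Point estimate p̂₁ − p̂₂ = 0.6770 − 0.5050 = 0.1720.
0.1720 ± 0.07682 → (0.0952, 0.2488).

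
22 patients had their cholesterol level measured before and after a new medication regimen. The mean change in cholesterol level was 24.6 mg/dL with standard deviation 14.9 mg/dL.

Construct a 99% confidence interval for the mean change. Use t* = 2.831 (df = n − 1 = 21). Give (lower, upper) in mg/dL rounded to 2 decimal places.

Paired design: SE = s_d/√n = 14.9/√22 = 3.1767.
t* = 2.831; margin of error = 2.831 × 3.1767 = 8.9932.
24.6 ± 8.9932 → (15.61, 33.59).

(15.61, 33.59)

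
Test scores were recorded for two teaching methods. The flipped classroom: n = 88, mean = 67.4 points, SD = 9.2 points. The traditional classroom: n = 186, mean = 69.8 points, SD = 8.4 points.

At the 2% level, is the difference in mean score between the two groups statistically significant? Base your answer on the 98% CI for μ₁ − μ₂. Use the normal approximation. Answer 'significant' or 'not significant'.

Per-group SEs: s₁/√n₁ = 9.2/√88 = 0.9807, s₂/√n₂ = 8.4/√186 = 0.6159.
Unpooled SE of the difference: √(0.96177249 + 0.37933281) = 1.1581.
Margin of error = z* · SE = 2.326 × 1.1581 = 2.6937.
x̄₁ − x̄₂ = 67.4 − 69.8 = -2.4000.
CI: -2.4000 ± 2.6937 = (-5.0937, 0.2937).
The interval (-5.0937, 0.2937) contains 0, so the difference is not significant.

not significant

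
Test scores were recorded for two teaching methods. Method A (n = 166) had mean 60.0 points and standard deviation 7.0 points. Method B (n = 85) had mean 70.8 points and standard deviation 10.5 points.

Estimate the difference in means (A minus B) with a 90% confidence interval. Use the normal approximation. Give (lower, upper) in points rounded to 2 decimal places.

(-12.88, -8.72)

Per-group SEs: s₁/√n₁ = 7.0/√166 = 0.5433, s₂/√n₂ = 10.5/√85 = 1.1389.
Unpooled SE of the difference: √(0.29517489 + 1.29709321) = 1.2619.
Margin of error = z* · SE = 1.645 × 1.2619 = 2.0758.
x̄₁ − x̄₂ = 60.0 − 70.8 = -10.8000.
CI: -10.8000 ± 2.0758 = (-12.88, -8.72).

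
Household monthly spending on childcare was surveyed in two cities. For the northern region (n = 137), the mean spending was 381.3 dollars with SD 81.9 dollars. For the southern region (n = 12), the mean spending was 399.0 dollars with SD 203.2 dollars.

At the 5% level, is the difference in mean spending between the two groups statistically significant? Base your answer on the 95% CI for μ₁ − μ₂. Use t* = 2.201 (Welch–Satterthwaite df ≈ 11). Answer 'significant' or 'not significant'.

SE₁ = s₁/√n₁ = 81.9/√137 = 6.9972; SE₂ = 203.2/√12 = 58.6588.
Independent samples, unequal variances: SE_diff = √(SE₁² + SE₂²) = √(48.96080784 + 3440.85481744) = 59.0747.
t* = 2.201, so margin of error = 2.201 × 59.0747 = 130.0234.
Difference in means = 381.3 − 399.0 = -17.7000.
-17.7000 ± 130.0234 → (-147.7234, 112.3234).
The interval (-147.7234, 112.3234) contains 0, so the difference is not significant.

not significant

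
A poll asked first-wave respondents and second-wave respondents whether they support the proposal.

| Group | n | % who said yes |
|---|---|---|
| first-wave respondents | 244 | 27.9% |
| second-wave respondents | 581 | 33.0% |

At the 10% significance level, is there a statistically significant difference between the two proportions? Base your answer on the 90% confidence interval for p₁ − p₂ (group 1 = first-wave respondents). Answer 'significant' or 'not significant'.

SE₁ = √(p̂₁(1−p̂₁)/n₁) = √(0.2790·0.7210/244) = 0.02871; SE₂ = √(0.3300·0.6700/581) = 0.01951.
Independent samples: SE of the difference = √(SE₁² + SE₂²) = √(0.0008242641 + 0.0003806401) = 0.03471.
z* for 90% confidence is 1.645, so the margin of error is 1.645 × 0.03471 = 0.05710.
Point estimate p̂₁ − p̂₂ = 0.2790 − 0.3300 = -0.0510.
-0.0510 ± 0.05710 → (-0.10810, 0.00610).
The interval (-0.10810, 0.00610) contains 0, so the difference is not significant.

not significant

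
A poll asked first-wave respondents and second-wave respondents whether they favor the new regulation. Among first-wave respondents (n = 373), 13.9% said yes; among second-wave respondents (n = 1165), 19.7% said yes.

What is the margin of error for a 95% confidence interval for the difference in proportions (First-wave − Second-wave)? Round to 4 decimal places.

SE₁ = √(p̂₁(1−p̂₁)/n₁) = √(0.1390·0.8610/373) = 0.01791; SE₂ = √(0.1970·0.8030/1165) = 0.01165.
Independent samples: SE of the difference = √(SE₁² + SE₂²) = √(0.0003207681 + 0.0001357225) = 0.02137.
z* for 95% confidence is 1.960, so the margin of error is 1.960 × 0.02137 = 0.04189.

0.0419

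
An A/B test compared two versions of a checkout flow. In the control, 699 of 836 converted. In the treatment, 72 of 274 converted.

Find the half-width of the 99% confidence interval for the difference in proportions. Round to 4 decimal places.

p̂₁ = 699/836 = 0.8361 and p̂₂ = 72/274 = 0.2628.
SE₁ = √(p̂₁(1−p̂₁)/n₁) = √(0.8361·0.1639/836) = 0.01280; SE₂ = √(0.2628·0.7372/274) = 0.02659.
Independent samples: SE of the difference = √(SE₁² + SE₂²) = √(0.00016384 + 0.0007070281) = 0.02951.
z* for 99% confidence is 2.576, so the margin of error is 2.576 × 0.02951 = 0.07602.

0.0760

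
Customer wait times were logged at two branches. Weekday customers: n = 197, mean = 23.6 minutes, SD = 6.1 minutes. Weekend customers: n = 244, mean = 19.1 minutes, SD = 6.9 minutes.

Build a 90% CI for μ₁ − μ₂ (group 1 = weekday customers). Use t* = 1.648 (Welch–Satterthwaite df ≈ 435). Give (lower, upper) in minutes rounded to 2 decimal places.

(3.48, 5.52)

SE₁ = s₁/√n₁ = 6.1/√197 = 0.4346; SE₂ = 6.9/√244 = 0.4417.
Independent samples, unequal variances: SE_diff = √(SE₁² + SE₂²) = √(0.18887716 + 0.19509889) = 0.6197.
t* = 1.648, so margin of error = 1.648 × 0.6197 = 1.0213.
Difference in means = 23.6 − 19.1 = 4.5000.
4.5000 ± 1.0213 → (3.48, 5.52).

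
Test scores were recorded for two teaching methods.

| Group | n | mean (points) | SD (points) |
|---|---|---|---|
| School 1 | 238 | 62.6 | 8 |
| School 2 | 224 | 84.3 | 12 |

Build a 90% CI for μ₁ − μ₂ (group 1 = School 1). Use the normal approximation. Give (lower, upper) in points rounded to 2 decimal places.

Standard errors of each mean: 8/√238 = 0.5186 and 12/√224 = 0.8018.
SE(x̄₁ − x̄₂) = √(0.5186² + 0.8018²) = 0.9549 for independent samples with unequal variances.
With z* = 1.645, the margin is 1.645 × 0.9549 = 1.5708.
x̄₁ − x̄₂ = 62.6 − 84.3 = -21.7000; the interval is -21.7000 ± 1.5708 = (-23.27, -20.13).

(-23.27, -20.13)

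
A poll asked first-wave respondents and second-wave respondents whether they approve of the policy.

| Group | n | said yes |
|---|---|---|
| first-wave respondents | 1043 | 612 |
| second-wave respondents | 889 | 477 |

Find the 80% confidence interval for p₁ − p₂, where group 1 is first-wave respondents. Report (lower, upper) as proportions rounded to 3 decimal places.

(0.021, 0.079)

First, p̂₁ = 612/1043 = 0.5868; p̂₂ = 477/889 = 0.5366.
The two standard errors are √(0.5868×0.4132/1043) = 0.01525 and √(0.5366×0.4634/889) = 0.01672.
Because the samples are independent, SE_diff = √(0.01525² + 0.01672²) = 0.02263.
Using z* = 1.282 for 80%, ME = 1.282 × 0.02263 = 0.02901.
p̂₁ − p̂₂ = 0.0502; interval 0.0502 ± 0.02901 gives (0.021, 0.079).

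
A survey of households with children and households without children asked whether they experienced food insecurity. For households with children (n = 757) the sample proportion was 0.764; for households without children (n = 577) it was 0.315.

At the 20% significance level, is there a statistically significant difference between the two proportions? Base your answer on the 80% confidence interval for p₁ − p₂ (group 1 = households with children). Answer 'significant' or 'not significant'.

SE₁ = √(p̂₁(1−p̂₁)/n₁) = √(0.7640·0.2360/757) = 0.01543; SE₂ = √(0.3150·0.6850/577) = 0.01934.
Independent samples: SE of the difference = √(SE₁² + SE₂²) = √(0.0002380849 + 0.0003740356) = 0.02474.
z* for 80% confidence is 1.282, so the margin of error is 1.282 × 0.02474 = 0.03172.
Point estimate p̂₁ − p̂₂ = 0.7640 − 0.3150 = 0.4490.
0.4490 ± 0.03172 → (0.41728, 0.48072).
The interval (0.41728, 0.48072) does not contain 0, so the difference is significant.

significant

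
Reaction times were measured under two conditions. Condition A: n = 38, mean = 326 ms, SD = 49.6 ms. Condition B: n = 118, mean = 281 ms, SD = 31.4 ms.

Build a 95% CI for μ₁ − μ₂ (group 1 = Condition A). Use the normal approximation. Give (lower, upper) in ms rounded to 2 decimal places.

SE₁ = s₁/√n₁ = 49.6/√38 = 8.0462; SE₂ = 31.4/√118 = 2.8906.
Independent samples, unequal variances: SE_diff = √(SE₁² + SE₂²) = √(64.74133444 + 8.35556836) = 8.5497.
z* = 1.960, so margin of error = 1.960 × 8.5497 = 16.7574.
Difference in means = 326 − 281 = 45.0000.
45.0000 ± 16.7574 → (28.24, 61.76).

(28.24, 61.76)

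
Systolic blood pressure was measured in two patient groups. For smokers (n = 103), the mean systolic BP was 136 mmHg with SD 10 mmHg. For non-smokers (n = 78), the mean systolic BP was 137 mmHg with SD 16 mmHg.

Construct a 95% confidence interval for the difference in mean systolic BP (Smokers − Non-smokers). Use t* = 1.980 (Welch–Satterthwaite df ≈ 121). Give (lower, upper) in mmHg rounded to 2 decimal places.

Per-group SEs: s₁/√n₁ = 10/√103 = 0.9853, s₂/√n₂ = 16/√78 = 1.8116.
Unpooled SE of the difference: √(0.97081609 + 3.28189456) = 2.0622.
Margin of error = t* · SE = 1.980 × 2.0622 = 4.0832.
x̄₁ − x̄₂ = 136 − 137 = -1.0000.
CI: -1.0000 ± 4.0832 = (-5.08, 3.08).

(-5.08, 3.08)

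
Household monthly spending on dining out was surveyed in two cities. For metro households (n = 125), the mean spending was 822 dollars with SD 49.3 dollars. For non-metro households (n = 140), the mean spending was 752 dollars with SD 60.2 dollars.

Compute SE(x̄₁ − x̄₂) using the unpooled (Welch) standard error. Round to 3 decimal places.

6.733

Standard errors of each mean: 49.3/√125 = 4.4095 and 60.2/√140 = 5.0878.
SE(x̄₁ − x̄₂) = √(4.4095² + 5.0878²) = 6.7327 for independent samples with unequal variances.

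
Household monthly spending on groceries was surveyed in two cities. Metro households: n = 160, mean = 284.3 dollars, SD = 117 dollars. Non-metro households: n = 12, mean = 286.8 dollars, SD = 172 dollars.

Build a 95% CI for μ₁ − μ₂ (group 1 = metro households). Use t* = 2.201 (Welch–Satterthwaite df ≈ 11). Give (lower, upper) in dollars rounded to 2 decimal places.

Standard errors of each mean: 117/√160 = 9.2497 and 172/√12 = 49.6521.
SE(x̄₁ − x̄₂) = √(9.2497² + 49.6521²) = 50.5063 for independent samples with unequal variances.
With t* = 2.201, the margin is 2.201 × 50.5063 = 111.1644.
x̄₁ − x̄₂ = 284.3 − 286.8 = -2.5000; the interval is -2.5000 ± 111.1644 = (-113.66, 108.66).

(-113.66, 108.66)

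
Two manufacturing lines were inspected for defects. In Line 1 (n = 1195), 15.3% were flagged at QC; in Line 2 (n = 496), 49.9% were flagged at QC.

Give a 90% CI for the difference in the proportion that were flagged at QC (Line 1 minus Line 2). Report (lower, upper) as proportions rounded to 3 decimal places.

Each SE is √(p̂(1−p̂)/n): √(0.1530·0.8470/1195) = 0.01041 and √(0.4990·0.5010/496) = 0.02245.
SE(p̂₁ − p̂₂) = √(SE₁² + SE₂²) = √(0.0001083681 + 0.0005040025) = 0.02475, since the two samples are independent.
At 90% confidence z* = 1.645; margin = 1.645 × 0.02475 = 0.04071.
The difference is 0.1530 − 0.4990 = -0.3460, so the interval is -0.3460 ± 0.04071 = (-0.387, -0.305).

(-0.387, -0.305)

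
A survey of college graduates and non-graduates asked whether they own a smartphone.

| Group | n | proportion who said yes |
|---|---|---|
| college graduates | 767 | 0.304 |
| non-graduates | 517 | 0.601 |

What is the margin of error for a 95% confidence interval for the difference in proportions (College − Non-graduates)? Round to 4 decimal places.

0.0533

Each SE is √(p̂(1−p̂)/n): √(0.3040·0.6960/767) = 0.01661 and √(0.6010·0.3990/517) = 0.02154.
SE(p̂₁ − p̂₂) = √(SE₁² + SE₂²) = √(0.0002758921 + 0.0004639716) = 0.02720, since the two samples are independent.
At 95% confidence z* = 1.960; margin = 1.960 × 0.02720 = 0.05331.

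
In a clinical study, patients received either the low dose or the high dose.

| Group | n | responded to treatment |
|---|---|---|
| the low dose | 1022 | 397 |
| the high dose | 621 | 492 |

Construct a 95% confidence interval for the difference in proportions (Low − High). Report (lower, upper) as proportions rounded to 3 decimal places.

(-0.448, -0.360)

Sample proportions: 397/1022 = 0.3885, 492/621 = 0.7923.
Each SE is √(p̂(1−p̂)/n): √(0.3885·0.6115/1022) = 0.01525 and √(0.7923·0.2077/621) = 0.01628.
SE(p̂₁ − p̂₂) = √(SE₁² + SE₂²) = √(0.0002325625 + 0.0002650384) = 0.02231, since the two samples are independent.
At 95% confidence z* = 1.960; margin = 1.960 × 0.02231 = 0.04373.
The difference is 0.3885 − 0.7923 = -0.4038, so the interval is -0.4038 ± 0.04373 = (-0.448, -0.360).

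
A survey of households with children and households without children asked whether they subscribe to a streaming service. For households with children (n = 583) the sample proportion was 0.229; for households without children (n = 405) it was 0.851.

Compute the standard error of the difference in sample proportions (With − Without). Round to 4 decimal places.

The two standard errors are √(0.2290×0.7710/583) = 0.01740 and √(0.8510×0.1490/405) = 0.01769.
Because the samples are independent, SE_diff = √(0.01740² + 0.01769²) = 0.02481.

0.0248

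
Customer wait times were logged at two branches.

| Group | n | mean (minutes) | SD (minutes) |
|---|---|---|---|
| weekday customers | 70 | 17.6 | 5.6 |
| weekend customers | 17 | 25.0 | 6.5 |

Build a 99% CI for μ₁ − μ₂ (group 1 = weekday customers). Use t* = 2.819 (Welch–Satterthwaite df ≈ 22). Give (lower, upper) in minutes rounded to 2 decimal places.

(-12.23, -2.57)

Standard errors of each mean: 5.6/√70 = 0.6693 and 6.5/√17 = 1.5765.
SE(x̄₁ − x̄₂) = √(0.6693² + 1.5765²) = 1.7127 for independent samples with unequal variances.
With t* = 2.819, the margin is 2.819 × 1.7127 = 4.8281.
x̄₁ − x̄₂ = 17.6 − 25.0 = -7.4000; the interval is -7.4000 ± 4.8281 = (-12.23, -2.57).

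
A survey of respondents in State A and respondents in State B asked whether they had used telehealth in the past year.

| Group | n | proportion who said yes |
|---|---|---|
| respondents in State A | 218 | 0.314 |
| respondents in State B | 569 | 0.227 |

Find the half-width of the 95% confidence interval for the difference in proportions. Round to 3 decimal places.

0.071

SE₁ = √(p̂₁(1−p̂₁)/n₁) = √(0.3140·0.6860/218) = 0.03143; SE₂ = √(0.2270·0.7730/569) = 0.01756.
Independent samples: SE of the difference = √(SE₁² + SE₂²) = √(0.0009878449 + 0.0003083536) = 0.03600.
z* for 95% confidence is 1.960, so the margin of error is 1.960 × 0.03600 = 0.07056.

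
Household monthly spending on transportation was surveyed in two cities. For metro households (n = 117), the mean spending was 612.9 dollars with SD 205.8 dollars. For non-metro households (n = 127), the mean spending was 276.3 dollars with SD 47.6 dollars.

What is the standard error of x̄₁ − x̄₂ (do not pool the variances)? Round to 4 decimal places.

19.4894

Per-group SEs: s₁/√n₁ = 205.8/√117 = 19.0262, s₂/√n₂ = 47.6/√127 = 4.2238.
Unpooled SE of the difference: √(361.99628644 + 17.84048644) = 19.4894.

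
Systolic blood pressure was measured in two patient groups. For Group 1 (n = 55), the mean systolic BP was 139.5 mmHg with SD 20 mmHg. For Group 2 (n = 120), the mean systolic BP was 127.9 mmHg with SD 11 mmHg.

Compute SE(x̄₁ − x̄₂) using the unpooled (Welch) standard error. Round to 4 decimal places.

Standard errors of each mean: 20/√55 = 2.6968 and 11/√120 = 1.0042.
SE(x̄₁ − x̄₂) = √(2.6968² + 1.0042²) = 2.8777 for independent samples with unequal variances.

2.8777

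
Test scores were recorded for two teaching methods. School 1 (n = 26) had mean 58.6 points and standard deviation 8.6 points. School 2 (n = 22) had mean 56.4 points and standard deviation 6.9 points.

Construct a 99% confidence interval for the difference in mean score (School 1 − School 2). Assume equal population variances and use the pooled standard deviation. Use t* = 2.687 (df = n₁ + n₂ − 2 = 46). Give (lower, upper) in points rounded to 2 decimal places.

(-3.93, 8.33)

s_p = √[((n₁−1)s₁² + (n₂−1)s₂²)/(n₁+n₂−2)] = √[(25·8.6² + 21·6.9²)/46] = 7.8696.
SE = 7.8696·√(1/26 + 1/22) = 2.2797.
With t* = 2.687, margin = 2.687 × 2.2797 = 6.1256.
x̄₁ − x̄₂ = 58.6 − 56.4 = 2.2000; interval 2.2000 ± 6.1256 = (-3.93, 8.33).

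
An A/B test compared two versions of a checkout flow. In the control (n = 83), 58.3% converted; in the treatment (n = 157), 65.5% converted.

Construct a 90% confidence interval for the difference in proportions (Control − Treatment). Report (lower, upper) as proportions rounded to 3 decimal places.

(-0.181, 0.037)

The two standard errors are √(0.5830×0.4170/83) = 0.05412 and √(0.6550×0.3450/157) = 0.03794.
Because the samples are independent, SE_diff = √(0.05412² + 0.03794²) = 0.06609.
Using z* = 1.645 for 90%, ME = 1.645 × 0.06609 = 0.10872.
p̂₁ − p̂₂ = -0.0720; interval -0.0720 ± 0.10872 gives (-0.181, 0.037).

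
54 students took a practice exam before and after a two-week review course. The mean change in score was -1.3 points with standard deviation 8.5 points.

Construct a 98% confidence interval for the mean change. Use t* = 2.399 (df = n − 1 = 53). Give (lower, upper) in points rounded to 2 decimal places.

(-4.07, 1.47)

This is a matched-pairs design, so SE = s_d/√n = 8.5/√54 = 1.1567.
Margin = 2.399 × 1.1567 = 2.7749; the interval is -1.3 ± 2.7749 = (-4.07, 1.47).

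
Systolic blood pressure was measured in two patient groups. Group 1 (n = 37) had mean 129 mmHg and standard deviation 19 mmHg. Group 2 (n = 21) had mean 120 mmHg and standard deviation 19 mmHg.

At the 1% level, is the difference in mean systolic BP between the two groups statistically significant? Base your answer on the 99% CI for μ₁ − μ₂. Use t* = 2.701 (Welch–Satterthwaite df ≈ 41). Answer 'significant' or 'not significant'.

not significant

Per-group SEs: s₁/√n₁ = 19/√37 = 3.1236, s₂/√n₂ = 19/√21 = 4.1461.
Unpooled SE of the difference: √(9.75687696 + 17.19014521) = 5.1911.
Margin of error = t* · SE = 2.701 × 5.1911 = 14.0212.
x̄₁ − x̄₂ = 129 − 120 = 9.0000.
CI: 9.0000 ± 14.0212 = (-5.0212, 23.0212).
The interval (-5.0212, 23.0212) contains 0, so the difference is not significant.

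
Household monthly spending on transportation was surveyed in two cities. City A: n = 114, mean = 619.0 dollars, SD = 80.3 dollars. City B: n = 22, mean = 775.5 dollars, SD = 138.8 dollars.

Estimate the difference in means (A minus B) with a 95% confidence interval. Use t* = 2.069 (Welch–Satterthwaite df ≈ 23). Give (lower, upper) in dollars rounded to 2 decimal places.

Per-group SEs: s₁/√n₁ = 80.3/√114 = 7.5208, s₂/√n₂ = 138.8/√22 = 29.5923.
Unpooled SE of the difference: √(56.56243264 + 875.70421929) = 30.5330.
Margin of error = t* · SE = 2.069 × 30.5330 = 63.1728.
x̄₁ − x̄₂ = 619.0 − 775.5 = -156.5000.
CI: -156.5000 ± 63.1728 = (-219.67, -93.33).

(-219.67, -93.33)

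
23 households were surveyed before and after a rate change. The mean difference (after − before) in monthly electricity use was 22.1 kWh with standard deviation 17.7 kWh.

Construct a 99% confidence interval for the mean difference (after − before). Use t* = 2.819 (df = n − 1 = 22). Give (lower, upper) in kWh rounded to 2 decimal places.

(11.70, 32.50)

This is a matched-pairs design, so SE = s_d/√n = 17.7/√23 = 3.6907.
Margin = 2.819 × 3.6907 = 10.4041; the interval is 22.1 ± 10.4041 = (11.70, 32.50).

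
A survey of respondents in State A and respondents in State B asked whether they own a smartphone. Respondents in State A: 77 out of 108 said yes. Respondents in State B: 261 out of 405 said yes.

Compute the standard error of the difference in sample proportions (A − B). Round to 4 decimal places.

0.0496

p̂₁ = 77/108 = 0.7130 and p̂₂ = 261/405 = 0.6444.
SE₁ = √(p̂₁(1−p̂₁)/n₁) = √(0.7130·0.2870/108) = 0.04353; SE₂ = √(0.6444·0.3556/405) = 0.02379.
Independent samples: SE of the difference = √(SE₁² + SE₂²) = √(0.0018948609 + 0.0005659641) = 0.04961.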